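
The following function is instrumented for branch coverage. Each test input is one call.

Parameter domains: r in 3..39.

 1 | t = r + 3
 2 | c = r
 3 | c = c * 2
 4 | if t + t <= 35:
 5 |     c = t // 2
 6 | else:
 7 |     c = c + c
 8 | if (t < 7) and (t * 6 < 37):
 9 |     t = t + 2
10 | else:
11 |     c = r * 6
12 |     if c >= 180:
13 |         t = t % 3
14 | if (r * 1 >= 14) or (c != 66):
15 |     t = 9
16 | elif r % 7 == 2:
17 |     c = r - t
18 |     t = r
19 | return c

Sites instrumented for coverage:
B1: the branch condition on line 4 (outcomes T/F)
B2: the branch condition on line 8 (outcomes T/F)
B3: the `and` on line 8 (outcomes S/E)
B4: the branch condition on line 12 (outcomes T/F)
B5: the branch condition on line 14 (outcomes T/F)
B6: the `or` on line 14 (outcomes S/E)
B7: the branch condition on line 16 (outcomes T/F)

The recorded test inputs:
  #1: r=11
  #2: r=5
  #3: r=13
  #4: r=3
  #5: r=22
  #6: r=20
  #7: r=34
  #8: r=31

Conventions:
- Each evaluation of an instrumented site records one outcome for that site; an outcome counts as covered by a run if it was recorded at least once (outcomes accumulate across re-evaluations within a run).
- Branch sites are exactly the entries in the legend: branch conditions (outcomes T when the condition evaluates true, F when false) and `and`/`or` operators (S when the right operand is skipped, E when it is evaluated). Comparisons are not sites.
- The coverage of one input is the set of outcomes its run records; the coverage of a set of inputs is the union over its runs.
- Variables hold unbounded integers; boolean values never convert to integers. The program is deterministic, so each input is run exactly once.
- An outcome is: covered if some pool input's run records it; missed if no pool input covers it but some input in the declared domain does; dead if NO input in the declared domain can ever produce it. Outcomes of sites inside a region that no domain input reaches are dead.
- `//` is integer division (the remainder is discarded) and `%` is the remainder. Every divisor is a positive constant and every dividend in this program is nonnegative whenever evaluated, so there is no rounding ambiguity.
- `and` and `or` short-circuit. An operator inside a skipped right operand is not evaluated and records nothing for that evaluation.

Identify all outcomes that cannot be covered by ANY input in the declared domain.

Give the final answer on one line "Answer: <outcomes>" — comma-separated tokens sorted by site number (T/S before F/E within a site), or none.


checking every outcome against all 37 domain inputs:
  B7=T: zero occurrences over every domain input -> dead
  reachable outcomes have witnesses, e.g. B1=T (e.g. r=3), B1=F (e.g. r=15), B2=T (e.g. r=3), B2=F (e.g. r=4)
Answer: B7=T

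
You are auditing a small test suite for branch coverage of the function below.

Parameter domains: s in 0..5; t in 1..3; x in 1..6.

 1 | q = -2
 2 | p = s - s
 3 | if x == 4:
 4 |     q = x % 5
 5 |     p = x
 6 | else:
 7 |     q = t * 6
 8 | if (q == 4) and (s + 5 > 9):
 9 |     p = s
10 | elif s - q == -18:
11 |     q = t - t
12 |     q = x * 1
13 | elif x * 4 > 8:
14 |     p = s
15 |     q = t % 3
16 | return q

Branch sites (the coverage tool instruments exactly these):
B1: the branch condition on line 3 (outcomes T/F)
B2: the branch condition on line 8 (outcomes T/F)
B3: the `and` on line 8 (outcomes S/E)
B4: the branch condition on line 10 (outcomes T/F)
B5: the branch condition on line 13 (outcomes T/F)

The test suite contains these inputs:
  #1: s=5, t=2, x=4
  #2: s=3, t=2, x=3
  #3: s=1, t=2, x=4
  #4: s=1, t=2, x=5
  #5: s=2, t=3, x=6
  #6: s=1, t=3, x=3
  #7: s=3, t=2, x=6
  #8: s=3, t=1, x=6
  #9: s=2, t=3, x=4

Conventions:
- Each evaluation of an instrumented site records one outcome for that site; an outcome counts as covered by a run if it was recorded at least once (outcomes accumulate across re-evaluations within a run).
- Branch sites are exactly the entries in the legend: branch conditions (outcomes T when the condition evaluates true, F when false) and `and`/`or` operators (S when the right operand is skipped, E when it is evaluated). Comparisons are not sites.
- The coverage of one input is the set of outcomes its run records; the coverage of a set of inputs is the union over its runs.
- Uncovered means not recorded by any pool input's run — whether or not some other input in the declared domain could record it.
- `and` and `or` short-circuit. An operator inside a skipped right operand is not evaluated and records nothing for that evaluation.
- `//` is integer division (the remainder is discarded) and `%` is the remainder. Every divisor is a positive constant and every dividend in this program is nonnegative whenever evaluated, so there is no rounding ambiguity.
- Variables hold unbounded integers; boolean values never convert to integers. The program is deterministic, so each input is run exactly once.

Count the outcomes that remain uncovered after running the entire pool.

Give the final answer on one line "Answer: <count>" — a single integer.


input #1 (s=5, t=2, x=4): events B1->T, B3->E, B2->T; covers B1=T, B2=T, B3=E
input #2 (s=3, t=2, x=3): events B1->F, B3->S, B2->F, B4->F, B5->T; covers B1=F, B2=F, B3=S, B4=F, B5=T
input #3 (s=1, t=2, x=4): events B1->T, B3->E, B2->F, B4->F, B5->T; covers B1=T, B2=F, B3=E, B4=F, B5=T
input #4 (s=1, t=2, x=5): events B1->F, B3->S, B2->F, B4->F, B5->T; covers B1=F, B2=F, B3=S, B4=F, B5=T
input #5 (s=2, t=3, x=6): events B1->F, B3->S, B2->F, B4->F, B5->T; covers B1=F, B2=F, B3=S, B4=F, B5=T
input #6 (s=1, t=3, x=3): events B1->F, B3->S, B2->F, B4->F, B5->T; covers B1=F, B2=F, B3=S, B4=F, B5=T
input #7 (s=3, t=2, x=6): events B1->F, B3->S, B2->F, B4->F, B5->T; covers B1=F, B2=F, B3=S, B4=F, B5=T
input #8 (s=3, t=1, x=6): events B1->F, B3->S, B2->F, B4->F, B5->T; covers B1=F, B2=F, B3=S, B4=F, B5=T
input #9 (s=2, t=3, x=4): events B1->T, B3->E, B2->F, B4->F, B5->T; covers B1=T, B2=F, B3=E, B4=F, B5=T
union over the pool: B1=T, B1=F, B2=T, B2=F, B3=S, B3=E, B4=F, B5=T
uncovered (2 of 10): B4=T, B5=F
Answer: 2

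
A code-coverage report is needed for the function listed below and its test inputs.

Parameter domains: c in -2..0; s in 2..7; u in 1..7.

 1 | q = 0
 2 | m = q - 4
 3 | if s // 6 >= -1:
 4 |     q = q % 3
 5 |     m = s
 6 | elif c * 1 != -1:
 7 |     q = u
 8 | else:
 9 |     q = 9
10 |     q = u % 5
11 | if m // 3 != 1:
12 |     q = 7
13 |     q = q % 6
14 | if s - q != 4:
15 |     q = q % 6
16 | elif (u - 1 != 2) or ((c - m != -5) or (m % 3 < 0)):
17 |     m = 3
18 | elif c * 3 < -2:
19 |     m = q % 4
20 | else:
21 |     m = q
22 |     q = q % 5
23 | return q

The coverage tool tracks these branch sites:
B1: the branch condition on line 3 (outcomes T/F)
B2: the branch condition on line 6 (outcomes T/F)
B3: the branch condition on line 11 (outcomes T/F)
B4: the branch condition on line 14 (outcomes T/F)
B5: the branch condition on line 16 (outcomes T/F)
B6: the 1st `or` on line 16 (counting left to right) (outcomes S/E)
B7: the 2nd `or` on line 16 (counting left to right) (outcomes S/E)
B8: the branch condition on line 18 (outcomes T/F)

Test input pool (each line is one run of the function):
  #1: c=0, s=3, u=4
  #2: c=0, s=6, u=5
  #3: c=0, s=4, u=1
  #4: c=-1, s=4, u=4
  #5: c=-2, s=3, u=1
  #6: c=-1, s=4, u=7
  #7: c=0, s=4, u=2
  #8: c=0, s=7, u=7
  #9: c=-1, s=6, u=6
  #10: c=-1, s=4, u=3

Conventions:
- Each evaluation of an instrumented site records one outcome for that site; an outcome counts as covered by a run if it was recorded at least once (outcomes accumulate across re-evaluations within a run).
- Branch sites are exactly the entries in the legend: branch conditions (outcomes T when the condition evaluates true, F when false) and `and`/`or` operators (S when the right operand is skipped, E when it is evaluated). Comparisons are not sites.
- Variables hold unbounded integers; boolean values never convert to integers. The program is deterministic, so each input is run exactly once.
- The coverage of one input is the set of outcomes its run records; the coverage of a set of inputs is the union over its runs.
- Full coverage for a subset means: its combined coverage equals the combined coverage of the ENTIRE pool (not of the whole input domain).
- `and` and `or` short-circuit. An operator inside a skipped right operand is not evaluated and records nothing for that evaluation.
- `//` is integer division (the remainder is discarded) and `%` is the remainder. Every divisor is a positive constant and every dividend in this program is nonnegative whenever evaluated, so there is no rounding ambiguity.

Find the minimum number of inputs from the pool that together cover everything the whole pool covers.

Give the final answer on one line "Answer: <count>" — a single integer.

run #1 (c=0, s=3, u=4) runs B1->T, B3->F, B4->T; records B1=T, B3=F, B4=T
run #2 (c=0, s=6, u=5) runs B1->T, B3->T, B4->T; records B1=T, B3=T, B4=T
run #3 (c=0, s=4, u=1) runs B1->T, B3->F, B4->F, B6->S, B5->T; records B1=T, B3=F, B4=F, B5=T, B6=S
run #4 (c=-1, s=4, u=4) runs B1->T, B3->F, B4->F, B6->S, B5->T; records B1=T, B3=F, B4=F, B5=T, B6=S
run #5 (c=-2, s=3, u=1) runs B1->T, B3->F, B4->T; records B1=T, B3=F, B4=T
run #6 (c=-1, s=4, u=7) runs B1->T, B3->F, B4->F, B6->S, B5->T; records B1=T, B3=F, B4=F, B5=T, B6=S
run #7 (c=0, s=4, u=2) runs B1->T, B3->F, B4->F, B6->S, B5->T; records B1=T, B3=F, B4=F, B5=T, B6=S
run #8 (c=0, s=7, u=7) runs B1->T, B3->T, B4->T; records B1=T, B3=T, B4=T
run #9 (c=-1, s=6, u=6) runs B1->T, B3->T, B4->T; records B1=T, B3=T, B4=T
run #10 (c=-1, s=4, u=3) runs B1->T, B3->F, B4->F, B6->E, B7->E, B5->F, B8->T; records B1=T, B3=F, B4=F, B5=F, B6=E, B7=E, B8=T
union over all inputs: B1=T, B3=T, B3=F, B4=T, B4=F, B5=T, B5=F, B6=S, B6=E, B7=E, B8=T (11 outcomes)
size 1 is not enough: best union over all size-1 subsets is 7/11
size 2 is not enough: best union over all size-2 subsets is 9/11
size 3: inputs {2, 3, 10} cover all 11 outcomes, and no lexicographically smaller subset of this size does

Answer: 3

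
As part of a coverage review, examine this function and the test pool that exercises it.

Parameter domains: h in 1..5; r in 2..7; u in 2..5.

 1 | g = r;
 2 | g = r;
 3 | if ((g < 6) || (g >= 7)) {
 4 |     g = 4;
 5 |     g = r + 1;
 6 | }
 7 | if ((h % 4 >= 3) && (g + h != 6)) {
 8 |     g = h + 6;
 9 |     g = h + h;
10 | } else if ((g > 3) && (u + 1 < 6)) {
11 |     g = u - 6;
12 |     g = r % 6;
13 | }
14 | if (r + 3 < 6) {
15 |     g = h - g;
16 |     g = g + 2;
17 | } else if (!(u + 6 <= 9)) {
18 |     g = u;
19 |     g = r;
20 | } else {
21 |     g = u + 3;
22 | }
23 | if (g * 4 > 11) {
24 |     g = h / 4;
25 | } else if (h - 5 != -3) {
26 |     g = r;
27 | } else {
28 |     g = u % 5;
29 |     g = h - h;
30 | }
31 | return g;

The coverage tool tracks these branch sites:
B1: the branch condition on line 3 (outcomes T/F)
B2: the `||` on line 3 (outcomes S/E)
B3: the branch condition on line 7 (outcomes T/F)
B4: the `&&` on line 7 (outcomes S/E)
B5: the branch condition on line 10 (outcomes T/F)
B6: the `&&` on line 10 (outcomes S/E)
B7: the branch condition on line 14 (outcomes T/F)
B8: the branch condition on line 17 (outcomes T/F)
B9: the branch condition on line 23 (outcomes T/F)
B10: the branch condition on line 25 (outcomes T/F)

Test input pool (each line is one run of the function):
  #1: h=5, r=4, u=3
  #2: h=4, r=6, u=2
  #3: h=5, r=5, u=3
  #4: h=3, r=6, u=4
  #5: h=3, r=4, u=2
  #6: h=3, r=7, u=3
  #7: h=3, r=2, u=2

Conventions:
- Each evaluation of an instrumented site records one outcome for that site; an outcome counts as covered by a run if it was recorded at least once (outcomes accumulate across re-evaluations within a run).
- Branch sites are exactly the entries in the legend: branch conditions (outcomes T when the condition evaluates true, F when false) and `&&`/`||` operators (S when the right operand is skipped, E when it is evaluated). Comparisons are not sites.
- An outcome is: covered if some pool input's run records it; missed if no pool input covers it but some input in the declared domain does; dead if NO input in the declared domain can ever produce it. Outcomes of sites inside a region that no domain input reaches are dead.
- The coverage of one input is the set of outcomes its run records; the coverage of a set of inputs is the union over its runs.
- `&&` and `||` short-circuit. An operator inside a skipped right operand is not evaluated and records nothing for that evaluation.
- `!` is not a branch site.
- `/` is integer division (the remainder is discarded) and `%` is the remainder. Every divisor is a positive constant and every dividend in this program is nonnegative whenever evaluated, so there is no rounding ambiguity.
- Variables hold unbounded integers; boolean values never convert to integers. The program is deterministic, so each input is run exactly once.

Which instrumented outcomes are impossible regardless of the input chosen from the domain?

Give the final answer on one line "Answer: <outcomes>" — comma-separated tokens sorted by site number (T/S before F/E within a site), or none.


exhaustive pass over the 120-input domain:
  reachable outcomes have witnesses, e.g. B1=T (e.g. h=1, r=2, u=2), B1=F (e.g. h=1, r=6, u=2), B2=S (e.g. h=1, r=2, u=2), B2=E (e.g. h=1, r=6, u=2)
Answer: none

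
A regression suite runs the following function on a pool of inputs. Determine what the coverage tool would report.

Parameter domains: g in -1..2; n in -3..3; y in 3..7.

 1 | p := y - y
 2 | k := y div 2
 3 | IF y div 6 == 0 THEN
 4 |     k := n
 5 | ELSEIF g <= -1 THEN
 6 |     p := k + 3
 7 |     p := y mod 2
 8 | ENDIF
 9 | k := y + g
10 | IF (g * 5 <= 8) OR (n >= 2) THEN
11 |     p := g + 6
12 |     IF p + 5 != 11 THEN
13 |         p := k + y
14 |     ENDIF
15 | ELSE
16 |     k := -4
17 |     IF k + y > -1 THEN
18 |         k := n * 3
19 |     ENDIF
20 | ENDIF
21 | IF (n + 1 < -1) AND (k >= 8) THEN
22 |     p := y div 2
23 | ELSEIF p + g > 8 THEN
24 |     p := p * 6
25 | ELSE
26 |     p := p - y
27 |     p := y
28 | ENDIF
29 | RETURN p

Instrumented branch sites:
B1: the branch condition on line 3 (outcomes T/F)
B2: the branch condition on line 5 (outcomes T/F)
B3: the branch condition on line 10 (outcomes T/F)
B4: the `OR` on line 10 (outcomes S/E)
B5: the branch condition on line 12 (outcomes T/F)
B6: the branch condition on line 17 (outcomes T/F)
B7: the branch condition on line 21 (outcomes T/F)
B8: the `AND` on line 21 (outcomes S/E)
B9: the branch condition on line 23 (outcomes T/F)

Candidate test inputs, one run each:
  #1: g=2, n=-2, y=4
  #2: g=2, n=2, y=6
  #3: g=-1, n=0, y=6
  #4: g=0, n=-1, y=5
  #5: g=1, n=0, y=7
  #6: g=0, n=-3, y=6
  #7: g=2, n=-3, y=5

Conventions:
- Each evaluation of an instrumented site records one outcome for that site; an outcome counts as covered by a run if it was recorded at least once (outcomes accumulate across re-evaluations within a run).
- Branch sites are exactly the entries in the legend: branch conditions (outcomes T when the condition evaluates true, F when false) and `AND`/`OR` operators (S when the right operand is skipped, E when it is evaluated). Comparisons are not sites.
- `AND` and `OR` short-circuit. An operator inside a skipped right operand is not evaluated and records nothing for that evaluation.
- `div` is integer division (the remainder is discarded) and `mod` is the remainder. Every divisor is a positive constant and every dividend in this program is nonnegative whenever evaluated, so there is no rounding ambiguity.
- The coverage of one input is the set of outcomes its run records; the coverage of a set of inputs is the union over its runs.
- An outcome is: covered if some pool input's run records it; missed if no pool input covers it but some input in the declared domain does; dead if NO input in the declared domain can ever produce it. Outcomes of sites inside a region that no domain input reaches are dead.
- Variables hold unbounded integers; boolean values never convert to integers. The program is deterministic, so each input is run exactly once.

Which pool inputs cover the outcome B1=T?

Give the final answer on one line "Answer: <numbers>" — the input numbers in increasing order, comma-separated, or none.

input #1 (g=2, n=-2, y=4): hits B1=T
input #2 (g=2, n=2, y=6): never hits B1=T
input #3 (g=-1, n=0, y=6): never hits B1=T
input #4 (g=0, n=-1, y=5): hits B1=T
input #5 (g=1, n=0, y=7): never hits B1=T
input #6 (g=0, n=-3, y=6): never hits B1=T
input #7 (g=2, n=-3, y=5): hits B1=T

Answer: 1, 4, 7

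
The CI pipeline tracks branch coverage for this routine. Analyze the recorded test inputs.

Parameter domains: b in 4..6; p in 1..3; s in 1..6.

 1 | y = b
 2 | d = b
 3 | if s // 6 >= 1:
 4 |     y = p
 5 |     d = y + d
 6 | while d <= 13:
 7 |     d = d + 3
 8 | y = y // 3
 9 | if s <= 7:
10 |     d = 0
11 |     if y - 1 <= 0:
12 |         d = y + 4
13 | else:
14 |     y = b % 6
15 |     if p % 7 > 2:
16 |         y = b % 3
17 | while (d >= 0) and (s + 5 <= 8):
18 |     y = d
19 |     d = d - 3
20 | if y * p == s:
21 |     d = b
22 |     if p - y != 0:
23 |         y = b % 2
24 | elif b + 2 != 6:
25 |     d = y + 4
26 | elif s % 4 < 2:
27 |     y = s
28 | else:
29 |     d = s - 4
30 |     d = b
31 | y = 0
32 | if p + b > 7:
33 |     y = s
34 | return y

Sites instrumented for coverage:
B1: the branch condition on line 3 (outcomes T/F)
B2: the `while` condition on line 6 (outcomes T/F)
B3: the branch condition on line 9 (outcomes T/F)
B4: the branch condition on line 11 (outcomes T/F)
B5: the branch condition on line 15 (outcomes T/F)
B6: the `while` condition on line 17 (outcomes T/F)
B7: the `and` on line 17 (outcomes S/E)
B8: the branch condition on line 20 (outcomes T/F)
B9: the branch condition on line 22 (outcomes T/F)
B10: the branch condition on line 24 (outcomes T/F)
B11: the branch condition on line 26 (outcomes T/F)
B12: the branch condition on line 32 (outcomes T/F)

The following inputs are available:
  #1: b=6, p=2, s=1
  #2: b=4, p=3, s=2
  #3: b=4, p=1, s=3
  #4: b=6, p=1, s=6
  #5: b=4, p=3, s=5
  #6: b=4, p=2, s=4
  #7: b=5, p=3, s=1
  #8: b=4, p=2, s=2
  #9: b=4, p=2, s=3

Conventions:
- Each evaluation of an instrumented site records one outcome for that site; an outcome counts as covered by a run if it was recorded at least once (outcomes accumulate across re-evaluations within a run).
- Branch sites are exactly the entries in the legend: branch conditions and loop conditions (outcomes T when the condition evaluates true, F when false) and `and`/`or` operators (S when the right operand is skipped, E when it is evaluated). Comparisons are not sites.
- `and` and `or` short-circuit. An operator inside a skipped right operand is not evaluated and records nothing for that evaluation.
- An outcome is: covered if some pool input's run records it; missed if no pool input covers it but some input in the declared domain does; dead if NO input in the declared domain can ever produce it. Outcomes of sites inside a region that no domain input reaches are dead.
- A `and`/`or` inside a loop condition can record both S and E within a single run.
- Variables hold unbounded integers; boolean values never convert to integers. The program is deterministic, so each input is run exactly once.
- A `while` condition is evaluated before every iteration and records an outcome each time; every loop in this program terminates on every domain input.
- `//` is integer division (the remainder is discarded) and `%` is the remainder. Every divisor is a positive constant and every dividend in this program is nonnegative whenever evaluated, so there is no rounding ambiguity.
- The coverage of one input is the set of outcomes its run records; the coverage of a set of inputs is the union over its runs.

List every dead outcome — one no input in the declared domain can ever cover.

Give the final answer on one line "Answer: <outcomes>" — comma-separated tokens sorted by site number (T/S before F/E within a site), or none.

running all 54 domain inputs and tallying outcomes:
  B3=F: zero occurrences over every domain input -> dead
  B5=T: zero occurrences over every domain input -> dead
  B5=F: zero occurrences over every domain input -> dead
  reachable outcomes have witnesses, e.g. B1=T (e.g. b=4, p=1, s=6), B1=F (e.g. b=4, p=1, s=1), B2=T (e.g. b=4, p=1, s=1), B2=F (e.g. b=4, p=1, s=1)

Answer: B3=F, B5=T, B5=F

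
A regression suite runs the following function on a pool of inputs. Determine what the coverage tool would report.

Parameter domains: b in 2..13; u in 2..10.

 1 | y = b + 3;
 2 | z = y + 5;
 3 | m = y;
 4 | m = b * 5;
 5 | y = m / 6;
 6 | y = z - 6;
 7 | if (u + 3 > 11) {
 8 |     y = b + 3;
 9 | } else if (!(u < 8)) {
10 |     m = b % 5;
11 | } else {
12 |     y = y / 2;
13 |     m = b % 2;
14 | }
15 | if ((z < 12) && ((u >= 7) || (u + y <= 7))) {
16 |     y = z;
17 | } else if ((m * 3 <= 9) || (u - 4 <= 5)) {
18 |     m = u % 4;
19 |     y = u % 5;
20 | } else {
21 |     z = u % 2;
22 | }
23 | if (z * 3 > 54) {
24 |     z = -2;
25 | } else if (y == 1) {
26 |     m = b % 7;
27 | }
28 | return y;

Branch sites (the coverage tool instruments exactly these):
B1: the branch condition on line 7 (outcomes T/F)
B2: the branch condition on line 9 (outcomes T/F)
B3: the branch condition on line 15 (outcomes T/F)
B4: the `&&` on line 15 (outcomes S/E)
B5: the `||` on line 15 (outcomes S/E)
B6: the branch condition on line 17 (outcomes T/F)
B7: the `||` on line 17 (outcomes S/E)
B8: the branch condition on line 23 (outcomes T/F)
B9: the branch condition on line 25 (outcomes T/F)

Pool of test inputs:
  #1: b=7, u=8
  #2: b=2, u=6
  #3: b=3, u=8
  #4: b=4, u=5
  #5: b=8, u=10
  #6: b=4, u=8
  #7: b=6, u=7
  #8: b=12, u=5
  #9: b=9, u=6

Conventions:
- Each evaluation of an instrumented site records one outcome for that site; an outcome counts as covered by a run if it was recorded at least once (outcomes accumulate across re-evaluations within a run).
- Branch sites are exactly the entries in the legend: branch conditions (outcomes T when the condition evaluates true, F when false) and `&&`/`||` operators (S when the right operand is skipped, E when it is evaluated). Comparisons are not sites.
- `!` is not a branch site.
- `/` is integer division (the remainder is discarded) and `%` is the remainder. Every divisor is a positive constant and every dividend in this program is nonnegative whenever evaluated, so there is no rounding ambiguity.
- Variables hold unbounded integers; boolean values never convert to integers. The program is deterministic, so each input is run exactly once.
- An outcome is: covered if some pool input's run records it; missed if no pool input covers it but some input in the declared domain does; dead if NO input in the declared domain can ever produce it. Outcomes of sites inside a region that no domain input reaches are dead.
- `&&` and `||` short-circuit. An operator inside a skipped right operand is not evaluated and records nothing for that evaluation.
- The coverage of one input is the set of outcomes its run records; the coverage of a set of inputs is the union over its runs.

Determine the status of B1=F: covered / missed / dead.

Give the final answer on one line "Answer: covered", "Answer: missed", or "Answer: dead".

B1=F is recorded by pool input(s) 1, 2, 3, 4, 6, 7, 8, 9 -> covered

Answer: covered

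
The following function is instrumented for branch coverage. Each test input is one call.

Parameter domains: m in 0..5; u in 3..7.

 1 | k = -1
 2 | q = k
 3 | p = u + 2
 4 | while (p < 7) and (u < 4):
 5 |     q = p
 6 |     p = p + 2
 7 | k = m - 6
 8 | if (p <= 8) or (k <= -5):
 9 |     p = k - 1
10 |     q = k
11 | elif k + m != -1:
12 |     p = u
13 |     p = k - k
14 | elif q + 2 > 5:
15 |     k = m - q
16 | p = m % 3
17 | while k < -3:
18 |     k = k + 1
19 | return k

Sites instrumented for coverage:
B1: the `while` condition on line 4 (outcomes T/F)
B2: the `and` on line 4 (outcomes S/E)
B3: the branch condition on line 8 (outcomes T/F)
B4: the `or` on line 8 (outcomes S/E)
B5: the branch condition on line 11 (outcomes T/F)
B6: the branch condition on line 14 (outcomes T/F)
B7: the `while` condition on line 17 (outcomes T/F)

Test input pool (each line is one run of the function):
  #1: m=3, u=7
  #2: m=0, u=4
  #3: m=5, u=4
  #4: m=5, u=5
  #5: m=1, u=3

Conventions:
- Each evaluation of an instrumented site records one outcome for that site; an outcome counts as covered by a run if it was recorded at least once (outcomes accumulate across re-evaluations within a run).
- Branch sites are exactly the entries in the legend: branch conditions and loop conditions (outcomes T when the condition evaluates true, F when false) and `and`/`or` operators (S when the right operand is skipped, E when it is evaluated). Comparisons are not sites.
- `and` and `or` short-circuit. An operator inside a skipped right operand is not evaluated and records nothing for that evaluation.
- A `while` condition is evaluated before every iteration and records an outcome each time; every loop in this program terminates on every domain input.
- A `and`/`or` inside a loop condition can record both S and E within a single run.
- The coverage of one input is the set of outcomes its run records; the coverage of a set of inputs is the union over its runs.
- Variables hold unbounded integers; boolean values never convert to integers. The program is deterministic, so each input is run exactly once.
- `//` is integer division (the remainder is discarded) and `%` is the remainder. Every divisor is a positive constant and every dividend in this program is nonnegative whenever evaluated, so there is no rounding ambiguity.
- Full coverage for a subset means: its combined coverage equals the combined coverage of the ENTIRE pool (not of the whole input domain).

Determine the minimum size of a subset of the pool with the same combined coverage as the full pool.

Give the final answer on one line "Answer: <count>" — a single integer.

#1 (m=3, u=7) -> B2->S, B1->F, B4->E, B3->F, B5->T, B7->F; covered: B1=F, B2=S, B3=F, B4=E, B5=T, B7=F
#2 (m=0, u=4) -> B2->E, B1->F, B4->S, B3->T, B7->T, B7->T, B7->T, B7->F; covered: B1=F, B2=E, B3=T, B4=S, B7=T, B7=F
#3 (m=5, u=4) -> B2->E, B1->F, B4->S, B3->T, B7->F; covered: B1=F, B2=E, B3=T, B4=S, B7=F
#4 (m=5, u=5) -> B2->S, B1->F, B4->S, B3->T, B7->F; covered: B1=F, B2=S, B3=T, B4=S, B7=F
#5 (m=1, u=3) -> B2->E, B1->T, B2->S, B1->F, B4->S, B3->T, B7->T, B7->T, B7->F; covered: B1=T, B1=F, B2=S, B2=E, B3=T, B4=S, B7=T, B7=F
together the pool reaches 11 outcomes: B1=T, B1=F, B2=S, B2=E, B3=T, B3=F, B4=S, B4=E, B5=T, B7=T, B7=F
no size-1 subset reaches all 11 outcomes (best union: 8/11)
size 2: inputs {1, 5} cover all 11 outcomes, and no lexicographically smaller subset of this size does

Answer: 2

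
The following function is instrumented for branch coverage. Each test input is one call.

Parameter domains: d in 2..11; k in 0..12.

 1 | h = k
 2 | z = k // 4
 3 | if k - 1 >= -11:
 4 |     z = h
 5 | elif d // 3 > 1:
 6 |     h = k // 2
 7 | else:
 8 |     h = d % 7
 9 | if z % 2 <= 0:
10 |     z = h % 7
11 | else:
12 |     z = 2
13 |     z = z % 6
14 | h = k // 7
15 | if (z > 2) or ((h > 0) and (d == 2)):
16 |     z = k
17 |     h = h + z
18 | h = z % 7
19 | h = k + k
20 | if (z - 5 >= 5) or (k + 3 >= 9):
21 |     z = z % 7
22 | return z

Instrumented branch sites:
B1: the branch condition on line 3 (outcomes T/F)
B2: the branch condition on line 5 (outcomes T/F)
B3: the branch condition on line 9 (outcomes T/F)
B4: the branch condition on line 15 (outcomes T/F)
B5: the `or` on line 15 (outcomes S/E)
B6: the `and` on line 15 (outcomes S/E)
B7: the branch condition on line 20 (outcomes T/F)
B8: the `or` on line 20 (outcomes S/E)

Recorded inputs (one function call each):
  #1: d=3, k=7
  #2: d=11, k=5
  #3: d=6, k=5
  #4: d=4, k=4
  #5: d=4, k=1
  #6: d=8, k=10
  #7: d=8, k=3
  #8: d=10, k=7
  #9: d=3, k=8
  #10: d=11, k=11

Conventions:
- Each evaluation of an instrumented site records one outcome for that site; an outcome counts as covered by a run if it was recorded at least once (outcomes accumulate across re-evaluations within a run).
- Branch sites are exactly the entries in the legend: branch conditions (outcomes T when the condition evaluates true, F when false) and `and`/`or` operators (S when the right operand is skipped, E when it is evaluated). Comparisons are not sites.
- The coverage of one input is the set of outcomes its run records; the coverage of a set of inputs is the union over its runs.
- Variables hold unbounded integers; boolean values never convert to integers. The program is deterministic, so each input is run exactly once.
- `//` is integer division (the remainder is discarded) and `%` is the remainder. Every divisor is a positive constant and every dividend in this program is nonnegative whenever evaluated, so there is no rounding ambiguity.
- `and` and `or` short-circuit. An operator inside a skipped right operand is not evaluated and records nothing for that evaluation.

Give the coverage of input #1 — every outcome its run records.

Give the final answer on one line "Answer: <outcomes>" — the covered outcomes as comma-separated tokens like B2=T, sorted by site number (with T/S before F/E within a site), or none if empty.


Simulating input #1 (d=3, k=7) step by step:
  B1->T, B3->F, B5->E, B6->E, B4->F, B8->E, B7->T
deduplicating events, the covered set is: B1=T, B3=F, B4=F, B5=E, B6=E, B7=T, B8=E
Answer: B1=T, B3=F, B4=F, B5=E, B6=E, B7=T, B8=E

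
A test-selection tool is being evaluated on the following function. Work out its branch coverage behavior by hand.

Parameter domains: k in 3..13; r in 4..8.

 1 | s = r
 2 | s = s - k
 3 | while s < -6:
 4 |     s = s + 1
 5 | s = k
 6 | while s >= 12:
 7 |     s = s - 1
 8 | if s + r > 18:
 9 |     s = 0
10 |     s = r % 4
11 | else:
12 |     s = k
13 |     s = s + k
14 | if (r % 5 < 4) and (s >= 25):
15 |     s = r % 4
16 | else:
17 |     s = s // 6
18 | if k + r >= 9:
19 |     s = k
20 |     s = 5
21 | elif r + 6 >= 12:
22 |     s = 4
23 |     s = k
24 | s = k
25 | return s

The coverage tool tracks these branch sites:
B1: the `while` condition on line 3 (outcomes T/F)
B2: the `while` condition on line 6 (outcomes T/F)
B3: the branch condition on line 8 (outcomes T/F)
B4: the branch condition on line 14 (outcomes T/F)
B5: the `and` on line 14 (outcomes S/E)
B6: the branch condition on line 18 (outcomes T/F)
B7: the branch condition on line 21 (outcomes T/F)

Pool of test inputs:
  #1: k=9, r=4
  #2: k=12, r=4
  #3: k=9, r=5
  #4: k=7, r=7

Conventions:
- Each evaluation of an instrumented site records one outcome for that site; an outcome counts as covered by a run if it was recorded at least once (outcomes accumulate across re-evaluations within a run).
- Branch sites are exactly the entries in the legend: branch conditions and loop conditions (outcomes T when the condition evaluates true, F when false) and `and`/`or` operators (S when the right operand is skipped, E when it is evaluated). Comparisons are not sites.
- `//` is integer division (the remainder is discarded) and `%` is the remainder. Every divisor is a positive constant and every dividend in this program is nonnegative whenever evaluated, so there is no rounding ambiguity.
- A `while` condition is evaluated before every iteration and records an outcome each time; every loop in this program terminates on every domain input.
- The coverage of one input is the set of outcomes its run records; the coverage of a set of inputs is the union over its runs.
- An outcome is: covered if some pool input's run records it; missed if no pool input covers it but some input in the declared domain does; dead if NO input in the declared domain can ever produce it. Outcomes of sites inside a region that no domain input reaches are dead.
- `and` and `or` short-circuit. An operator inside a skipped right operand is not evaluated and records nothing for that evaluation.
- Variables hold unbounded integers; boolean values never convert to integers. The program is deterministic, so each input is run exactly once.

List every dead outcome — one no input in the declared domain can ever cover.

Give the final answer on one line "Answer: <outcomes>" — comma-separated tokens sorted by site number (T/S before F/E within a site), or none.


sweeping the full domain (55 inputs) for each outcome:
  B7=T: never recorded by any domain input -> dead
  reachable outcomes have witnesses, e.g. B1=T (e.g. k=11, r=4), B1=F (e.g. k=3, r=4), B2=T (e.g. k=12, r=4), B2=F (e.g. k=3, r=4)
Answer: B7=T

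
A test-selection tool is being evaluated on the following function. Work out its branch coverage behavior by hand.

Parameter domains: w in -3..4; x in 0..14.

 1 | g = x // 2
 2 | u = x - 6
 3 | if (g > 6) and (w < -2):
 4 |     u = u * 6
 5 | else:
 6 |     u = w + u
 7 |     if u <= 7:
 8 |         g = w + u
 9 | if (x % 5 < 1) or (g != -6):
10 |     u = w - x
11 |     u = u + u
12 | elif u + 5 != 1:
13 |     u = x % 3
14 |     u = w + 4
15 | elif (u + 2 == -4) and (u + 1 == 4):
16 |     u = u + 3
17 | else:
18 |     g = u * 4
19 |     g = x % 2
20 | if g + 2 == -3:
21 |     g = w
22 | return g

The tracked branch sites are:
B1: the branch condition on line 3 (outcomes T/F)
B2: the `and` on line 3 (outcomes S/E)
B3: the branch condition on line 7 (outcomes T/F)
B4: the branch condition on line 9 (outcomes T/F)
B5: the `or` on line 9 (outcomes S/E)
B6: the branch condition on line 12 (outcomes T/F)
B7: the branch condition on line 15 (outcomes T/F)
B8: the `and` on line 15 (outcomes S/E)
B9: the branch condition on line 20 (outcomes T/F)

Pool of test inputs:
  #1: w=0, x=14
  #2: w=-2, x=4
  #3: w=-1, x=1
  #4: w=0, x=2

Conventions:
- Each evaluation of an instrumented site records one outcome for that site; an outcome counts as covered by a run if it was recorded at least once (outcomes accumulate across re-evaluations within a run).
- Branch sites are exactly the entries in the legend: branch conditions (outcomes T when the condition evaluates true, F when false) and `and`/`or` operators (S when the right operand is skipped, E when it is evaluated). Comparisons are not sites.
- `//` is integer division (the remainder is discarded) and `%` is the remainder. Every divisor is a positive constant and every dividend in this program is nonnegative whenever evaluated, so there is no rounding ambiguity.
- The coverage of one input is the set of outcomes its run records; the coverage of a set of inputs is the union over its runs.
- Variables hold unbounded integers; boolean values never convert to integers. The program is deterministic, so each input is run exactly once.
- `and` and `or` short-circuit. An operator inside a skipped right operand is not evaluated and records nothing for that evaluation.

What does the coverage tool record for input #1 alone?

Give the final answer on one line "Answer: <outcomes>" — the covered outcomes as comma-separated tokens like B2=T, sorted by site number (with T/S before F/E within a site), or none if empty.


Event log for input #1 (w=0, x=14):
  B2->E, B1->F, B3->F, B5->E, B4->T, B9->F
as a set, this run covers: B1=F, B2=E, B3=F, B4=T, B5=E, B9=F
Answer: B1=F, B2=E, B3=F, B4=T, B5=E, B9=F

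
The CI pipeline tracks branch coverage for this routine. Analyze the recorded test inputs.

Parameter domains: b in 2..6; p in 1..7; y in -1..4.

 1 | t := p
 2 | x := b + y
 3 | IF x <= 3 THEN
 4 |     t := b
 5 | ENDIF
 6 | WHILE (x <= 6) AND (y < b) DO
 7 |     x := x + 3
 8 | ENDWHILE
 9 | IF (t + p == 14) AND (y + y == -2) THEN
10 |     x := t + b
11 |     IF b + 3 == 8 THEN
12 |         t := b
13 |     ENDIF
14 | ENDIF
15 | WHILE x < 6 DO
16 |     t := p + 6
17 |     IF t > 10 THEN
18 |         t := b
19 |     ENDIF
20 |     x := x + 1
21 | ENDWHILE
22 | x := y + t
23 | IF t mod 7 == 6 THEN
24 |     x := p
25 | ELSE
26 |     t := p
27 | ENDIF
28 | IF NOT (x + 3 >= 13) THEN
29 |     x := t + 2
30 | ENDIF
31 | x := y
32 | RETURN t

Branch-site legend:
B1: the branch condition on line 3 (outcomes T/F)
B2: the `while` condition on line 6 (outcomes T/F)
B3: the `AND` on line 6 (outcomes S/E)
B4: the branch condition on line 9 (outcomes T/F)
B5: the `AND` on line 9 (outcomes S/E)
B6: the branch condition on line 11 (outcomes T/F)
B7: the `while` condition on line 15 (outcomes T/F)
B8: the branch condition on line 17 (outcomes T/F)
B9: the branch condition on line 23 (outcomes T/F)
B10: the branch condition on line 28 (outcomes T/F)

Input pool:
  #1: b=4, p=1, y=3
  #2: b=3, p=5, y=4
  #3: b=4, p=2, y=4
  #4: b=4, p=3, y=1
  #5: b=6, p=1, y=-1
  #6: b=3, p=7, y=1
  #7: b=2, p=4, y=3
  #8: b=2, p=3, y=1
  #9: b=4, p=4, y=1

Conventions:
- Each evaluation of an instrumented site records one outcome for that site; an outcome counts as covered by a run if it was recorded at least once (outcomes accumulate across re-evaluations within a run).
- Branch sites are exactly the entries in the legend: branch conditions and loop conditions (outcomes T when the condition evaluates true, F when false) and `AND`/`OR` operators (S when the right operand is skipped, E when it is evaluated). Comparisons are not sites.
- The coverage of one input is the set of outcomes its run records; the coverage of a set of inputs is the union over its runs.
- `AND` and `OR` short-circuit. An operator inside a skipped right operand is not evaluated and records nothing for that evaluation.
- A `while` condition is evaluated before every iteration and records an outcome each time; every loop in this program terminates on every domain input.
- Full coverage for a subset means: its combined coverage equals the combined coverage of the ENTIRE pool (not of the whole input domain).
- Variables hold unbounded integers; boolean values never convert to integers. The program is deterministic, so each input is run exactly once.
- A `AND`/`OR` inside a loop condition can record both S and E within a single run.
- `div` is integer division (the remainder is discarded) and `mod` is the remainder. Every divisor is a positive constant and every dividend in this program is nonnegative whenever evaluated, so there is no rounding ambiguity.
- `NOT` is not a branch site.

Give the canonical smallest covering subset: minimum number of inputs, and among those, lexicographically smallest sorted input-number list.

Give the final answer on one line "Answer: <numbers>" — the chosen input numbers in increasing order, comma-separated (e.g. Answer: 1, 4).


input #1, b=4, p=1, y=3: events B1->F, B3->S, B2->F, B5->S, B4->F, B7->F, B9->F, B10->T; outcomes B1=F, B2=F, B3=S, B4=F, B5=S, B7=F, B9=F, B10=T
input #2, b=3, p=5, y=4: events B1->F, B3->S, B2->F, B5->S, B4->F, B7->F, B9->F, B10->T; outcomes B1=F, B2=F, B3=S, B4=F, B5=S, B7=F, B9=F, B10=T
input #3, b=4, p=2, y=4: events B1->F, B3->S, B2->F, B5->S, B4->F, B7->F, B9->F, B10->T; outcomes B1=F, B2=F, B3=S, B4=F, B5=S, B7=F, B9=F, B10=T
input #4, b=4, p=3, y=1: events B1->F, B3->E, B2->T, B3->S, B2->F, B5->S, B4->F, B7->F, B9->F, B10->T; outcomes B1=F, B2=T, B2=F, B3=S, B3=E, B4=F, B5=S, B7=F, B9=F, B10=T
input #5, b=6, p=1, y=-1: events B1->F, B3->E, B2->T, B3->S, B2->F, B5->S, B4->F, B7->F, B9->F, B10->T; outcomes B1=F, B2=T, B2=F, B3=S, B3=E, B4=F, B5=S, B7=F, B9=F, B10=T
input #6, b=3, p=7, y=1: events B1->F, B3->E, B2->T, B3->S, B2->F, B5->E, B4->F, B7->F, B9->F, B10->T; outcomes B1=F, B2=T, B2=F, B3=S, B3=E, B4=F, B5=E, B7=F, B9=F, B10=T
input #7, b=2, p=4, y=3: events B1->F, B3->E, B2->F, B5->S, B4->F, B7->T, B8->F, B7->F, B9->F, B10->F; outcomes B1=F, B2=F, B3=E, B4=F, B5=S, B7=T, B7=F, B8=F, B9=F, B10=F
input #8, b=2, p=3, y=1: events B1->T, B3->E, B2->T, B3->E, B2->T, B3->S, B2->F, B5->S, B4->F, B7->F, B9->F, B10->T; outcomes B1=T, B2=T, B2=F, B3=S, B3=E, B4=F, B5=S, B7=F, B9=F, B10=T
input #9, b=4, p=4, y=1: events B1->F, B3->E, B2->T, B3->S, B2->F, B5->S, B4->F, B7->F, B9->F, B10->T; outcomes B1=F, B2=T, B2=F, B3=S, B3=E, B4=F, B5=S, B7=F, B9=F, B10=T
pool-wide coverage (15 outcomes): B1=T, B1=F, B2=T, B2=F, B3=S, B3=E, B4=F, B5=S, B5=E, B7=T, B7=F, B8=F, B9=F, B10=T, B10=F
size 1 is not enough: best union over all size-1 subsets is 10/15
size 2 is not enough: best union over all size-2 subsets is 14/15
the canonical winner is {6, 7, 8}: size 3, full 15-outcome coverage, earliest index list among size-3 covers
Answer: 6, 7, 8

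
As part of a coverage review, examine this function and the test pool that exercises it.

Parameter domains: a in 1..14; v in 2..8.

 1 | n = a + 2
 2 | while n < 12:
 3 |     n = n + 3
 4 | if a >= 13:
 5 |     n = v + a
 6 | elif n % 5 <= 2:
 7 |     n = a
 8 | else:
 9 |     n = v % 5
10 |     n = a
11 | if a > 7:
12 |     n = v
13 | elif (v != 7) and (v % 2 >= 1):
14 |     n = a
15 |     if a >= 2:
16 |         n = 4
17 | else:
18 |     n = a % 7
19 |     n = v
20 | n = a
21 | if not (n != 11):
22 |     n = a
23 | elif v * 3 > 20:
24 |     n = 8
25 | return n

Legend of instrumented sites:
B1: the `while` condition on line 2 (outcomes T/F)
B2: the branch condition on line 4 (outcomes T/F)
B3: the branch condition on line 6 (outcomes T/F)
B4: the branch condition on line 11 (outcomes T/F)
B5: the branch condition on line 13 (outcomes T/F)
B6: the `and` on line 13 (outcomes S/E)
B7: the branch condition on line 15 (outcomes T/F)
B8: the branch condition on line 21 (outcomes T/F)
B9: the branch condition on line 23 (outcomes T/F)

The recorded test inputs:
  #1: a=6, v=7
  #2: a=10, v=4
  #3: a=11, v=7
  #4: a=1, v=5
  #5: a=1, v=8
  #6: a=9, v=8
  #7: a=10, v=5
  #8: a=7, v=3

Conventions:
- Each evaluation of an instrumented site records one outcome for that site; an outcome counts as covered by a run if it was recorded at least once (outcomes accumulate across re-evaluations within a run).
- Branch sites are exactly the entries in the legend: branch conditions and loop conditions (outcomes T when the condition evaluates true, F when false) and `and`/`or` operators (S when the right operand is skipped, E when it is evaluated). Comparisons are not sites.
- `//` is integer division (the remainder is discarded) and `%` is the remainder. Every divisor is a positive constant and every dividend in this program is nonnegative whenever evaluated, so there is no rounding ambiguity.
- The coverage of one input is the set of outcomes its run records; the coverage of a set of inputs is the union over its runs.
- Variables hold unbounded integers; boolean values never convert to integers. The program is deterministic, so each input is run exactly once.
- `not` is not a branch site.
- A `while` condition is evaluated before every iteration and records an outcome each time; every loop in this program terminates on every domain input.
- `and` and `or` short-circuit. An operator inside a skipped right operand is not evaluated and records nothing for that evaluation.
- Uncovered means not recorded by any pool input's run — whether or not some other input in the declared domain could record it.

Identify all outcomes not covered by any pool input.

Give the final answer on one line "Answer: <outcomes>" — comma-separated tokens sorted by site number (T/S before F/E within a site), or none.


#1 (a=6, v=7) -> covered: B1=T, B1=F, B2=F, B3=F, B4=F, B5=F, B6=S, B8=F, B9=T
#2 (a=10, v=4) -> covered: B1=F, B2=F, B3=T, B4=T, B8=F, B9=F
#3 (a=11, v=7) -> covered: B1=F, B2=F, B3=F, B4=T, B8=T
#4 (a=1, v=5) -> covered: B1=T, B1=F, B2=F, B3=T, B4=F, B5=T, B6=E, B7=F, B8=F, B9=F
#5 (a=1, v=8) -> covered: B1=T, B1=F, B2=F, B3=T, B4=F, B5=F, B6=E, B8=F, B9=T
#6 (a=9, v=8) -> covered: B1=T, B1=F, B2=F, B3=F, B4=T, B8=F, B9=T
#7 (a=10, v=5) -> covered: B1=F, B2=F, B3=T, B4=T, B8=F, B9=F
#8 (a=7, v=3) -> covered: B1=T, B1=F, B2=F, B3=T, B4=F, B5=T, B6=E, B7=T, B8=F, B9=F
union over the pool: B1=T, B1=F, B2=F, B3=T, B3=F, B4=T, B4=F, B5=T, B5=F, B6=S, B6=E, B7=T, B7=F, B8=T, B8=F, B9=T, B9=F
uncovered (1 of 18): B2=T
Answer: B2=T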